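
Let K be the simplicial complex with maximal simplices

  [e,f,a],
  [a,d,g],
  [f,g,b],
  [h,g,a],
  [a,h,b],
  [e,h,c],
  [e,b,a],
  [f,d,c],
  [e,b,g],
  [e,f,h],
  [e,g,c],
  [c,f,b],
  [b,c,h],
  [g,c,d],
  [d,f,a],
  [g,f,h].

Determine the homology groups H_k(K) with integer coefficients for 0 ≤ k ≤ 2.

Order the vertices as a < b < c < d < e < f < g < h. Listing each simplex with vertices in this order, K has dimension 2 with simplices:

  0-simplices (8): a, b, c, d, e, f, g, h
  1-simplices (24): ab, ad, ae, af, ag, ah, bc, be, bf, bg, bh, cd, ce, cf, cg, ch, df, dg, ef, eg, eh, fg, fh, gh
  2-simplices (16): abe, abh, adf, adg, aef, agh, bcf, bch, beg, bfg, cdf, cdg, ceg, ceh, efh, fgh

so the chain groups are C_0 ≅ Z^8, C_1 ≅ Z^24, C_2 ≅ Z^16.

The boundary map ∂_1: C_1 → C_0 maps an edge to its endpoints' difference, ∂[p,q] = q − p. For instance
  ∂bh = h − b.
The 8×24 boundary matrix has rank 7 and Smith normal form diag(1,1,1,1,1,1,1).

The boundary map ∂_2: C_2 → C_1 maps a triangle to the signed sum of its edges. For instance
  ∂efh = fh − eh + ef,
  ∂ceh = eh − ch + ce.
The resulting 24×16 matrix has rank 15, and its Smith normal form has invariant factors (1,1,1,1,1,1,1,1,1,1,1,1,1,1,1).

From H_k ≅ ker(∂_k) / im(∂_{k+1}) we obtain:

  H_0: rank C_0 − rank ∂_1 = 8 − 7 = 1, and the invariant factors of ∂_1 are all 1, so H_0 ≅ Z.
  H_1: rank ker ∂_1 − rank ∂_2 = (24 − 7) − 15 = 2, and the invariant factors of ∂_2 are all 1, so H_1 ≅ Z^2.
  H_2: rank ker ∂_2 − rank ∂_3 = (16 − 15) − 0 = 1, and there is no ∂_3, so H_2 ≅ Z.

As a check, the Euler characteristic is 8 − 24 + 16 = 0, which agrees with 1 − 2 + 1 = 0.
(K is a triangulation of the torus T^2.)

H_0 = Z,  H_1 = Z^2,  H_2 = Z.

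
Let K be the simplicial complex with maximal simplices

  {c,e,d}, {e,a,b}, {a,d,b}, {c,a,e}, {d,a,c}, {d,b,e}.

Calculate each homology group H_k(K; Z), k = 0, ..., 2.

H_0 = Z,  H_1 = 0,  H_2 = Z.

Order the vertices as a < b < c < d < e. Listing each simplex with vertices in this order, K has dimension 2 with simplices:

  0-simplices (5): a, b, c, d, e
  1-simplices (9): ab, ac, ad, ae, bd, be, cd, ce, de
  2-simplices (6): abd, abe, acd, ace, bde, cde

so the chain groups are C_0 ≅ Z^5, C_1 ≅ Z^9, C_2 ≅ Z^6.

∂_1: C_1 → C_0 maps an edge to its endpoints' difference, ∂[p,q] = q − p. For instance
  ∂cd = d − c.
This gives a 5×9 integer matrix of rank 4; reducing to Smith normal form yields diagonal entries (1,1,1,1).

Boundary ∂_2: C_2 → C_1 sends each 2-simplex [p,q,r] to [q,r] − [p,r] + [p,q]. For instance
  ∂abe = be − ae + ab,
  ∂acd = cd − ad + ac.
This gives a 9×6 integer matrix of rank 5; reducing to Smith normal form yields diagonal entries (1,1,1,1,1).

Now H_k = ker ∂_k / im ∂_{k+1}, so:

  H_0: rank C_0 − rank ∂_1 = 5 − 4 = 1, and the invariant factors of ∂_1 are all 1, so H_0 = Z.
  H_1: rank ker ∂_1 − rank ∂_2 = (9 − 4) − 5 = 0, and the invariant factors of ∂_2 are all 1, so H_1 = 0.
  H_2: rank ker ∂_2 − rank ∂_3 = (6 − 5) − 0 = 1, and there is no ∂_3, so H_2 = Z.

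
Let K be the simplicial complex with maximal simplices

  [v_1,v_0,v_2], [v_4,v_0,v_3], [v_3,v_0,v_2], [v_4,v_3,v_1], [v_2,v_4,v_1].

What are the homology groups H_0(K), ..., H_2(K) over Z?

K has 5 vertices, 10 edges, 5 triangles.
rank ∂_0 = 0, rank ∂_1 = 4 ⇒ b_0 = 5 − 0 − 4 = 1; all invariant factors of ∂_1 are 1 so no torsion. So H_0 = Z.
rank ∂_1 = 4, rank ∂_2 = 5 ⇒ b_1 = 10 − 4 − 5 = 1; all invariant factors of ∂_2 are 1 so no torsion. So H_1 = Z.
rank ∂_2 = 5, rank ∂_3 = 0 ⇒ b_2 = 5 − 5 − 0 = 0. So H_2 = 0.

H_0 = Z,  H_1 = Z,  H_2 = 0.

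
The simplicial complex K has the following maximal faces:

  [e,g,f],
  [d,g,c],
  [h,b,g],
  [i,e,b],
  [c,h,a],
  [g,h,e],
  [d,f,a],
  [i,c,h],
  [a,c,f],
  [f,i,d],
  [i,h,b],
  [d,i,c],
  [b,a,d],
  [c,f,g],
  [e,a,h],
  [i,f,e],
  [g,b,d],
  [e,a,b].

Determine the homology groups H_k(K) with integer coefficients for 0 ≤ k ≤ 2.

H_0 ≅ Z,  H_1 ≅ Z × Z/2,  H_2 = 0.

Fix the vertex order a < b < c < d < e < f < g < h < i and write every simplex with vertices in increasing order. Then dim K = 2 and the simplices of K are:

  0-simplices (9): a, b, c, d, e, f, g, h, i
  1-simplices (27): ab, ac, ad, ae, af, ah, bd, be, bg, bh, bi, cd, cf, cg, ch, ci, df, dg, di, ef, eg, eh, ei, fg, fi, gh, hi
  2-simplices (18): abd, abe, acf, ach, adf, aeh, bdg, bei, bgh, bhi, cdg, cdi, cfg, chi, dfi, efg, efi, egh

so the chain groups are C_0 ≅ Z^9, C_1 ≅ Z^27, C_2 ≅ Z^18.

The boundary map ∂_1: C_1 → C_0 sends each edge [p,q] (with p < q) to q − p. For instance
  ∂ac = c − a.
The 9×27 boundary matrix has rank 8 and Smith normal form diag(1,1,1,1,1,1,1,1).

∂_2: C_2 → C_1 maps a triangle to the signed sum of its edges. For instance
  ∂egh = gh − eh + eg,
  ∂bei = ei − bi + be.
The resulting 27×18 matrix has rank 18, and its Smith normal form has invariant factors (1,1,1,1,1,1,1,1,1,1,1,1,1,1,1,1,1,2).

Computing H_k = (kernel of ∂_k) / (image of ∂_{k+1}):

  H_0: rank C_0 − rank ∂_1 = 9 − 8 = 1, and the invariant factors of ∂_1 are all 1, so H_0 = Z.
  H_1: rank ker ∂_1 − rank ∂_2 = (27 − 8) − 18 = 1, and ∂_2 has invariant factor 2 > 1, so H_1 = Z × Z/2.
  H_2: rank ker ∂_2 − rank ∂_3 = (18 − 18) − 0 = 0, and there is no ∂_3, so H_2 = 0.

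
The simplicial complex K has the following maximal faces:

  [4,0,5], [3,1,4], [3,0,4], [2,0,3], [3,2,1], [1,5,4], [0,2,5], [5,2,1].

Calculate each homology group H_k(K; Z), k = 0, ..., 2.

We work with the vertex ordering 0 < 1 < 2 < 3 < 4 < 5. The simplices of K, each written with vertices in increasing order, are:

  0-simplices (6): [0], [1], [2], [3], [4], [5]
  1-simplices (12): [0,2], [0,3], [0,4], [0,5], [1,2], [1,3], [1,4], [1,5], [2,3], [2,5], [3,4], [4,5]
  2-simplices (8): [0,2,3], [0,2,5], [0,3,4], [0,4,5], [1,2,3], [1,2,5], [1,3,4], [1,4,5]

Hence C_0 ≅ Z^6, C_1 ≅ Z^12, C_2 ≅ Z^8.

The boundary map ∂_1: C_1 → C_0 maps an edge to its endpoints' difference, ∂[p,q] = q − p. For instance
  ∂[3,4] = [4] − [3].
The 6×12 boundary matrix has rank 5 and Smith normal form diag(1,1,1,1,1).

The boundary map ∂_2: C_2 → C_1 sends each 2-simplex [p,q,r] to [q,r] − [p,r] + [p,q]. For instance
  ∂[0,3,4] = [3,4] − [0,4] + [0,3],
  ∂[0,2,3] = [2,3] − [0,3] + [0,2].
The resulting 12×8 matrix has rank 7, and its Smith normal form has invariant factors (1,1,1,1,1,1,1).

Now H_k = ker ∂_k / im ∂_{k+1}, so:

  H_0: rank C_0 − rank ∂_1 = 6 − 5 = 1, and the invariant factors of ∂_1 are all 1, so H_0 ≅ Z.
  H_1: rank ker ∂_1 − rank ∂_2 = (12 − 5) − 7 = 0, and the invariant factors of ∂_2 are all 1, so H_1 ≅ 0.
  H_2: rank ker ∂_2 − rank ∂_3 = (8 − 7) − 0 = 1, and there is no ∂_3, so H_2 ≅ Z.

H_0 = Z,  H_1 = 0,  H_2 = Z.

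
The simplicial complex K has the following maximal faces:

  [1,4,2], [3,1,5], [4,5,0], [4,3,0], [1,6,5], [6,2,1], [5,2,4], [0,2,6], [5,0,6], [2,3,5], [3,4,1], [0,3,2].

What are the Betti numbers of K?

Fix the vertex order 0 < 1 < 2 < 3 < 4 < 5 < 6 and write every simplex with vertices in increasing order. Then dim K = 2 and the simplices of K are:

  0-simplices (7): [0], [1], [2], [3], [4], [5], [6]
  1-simplices (18): [0,2], [0,3], [0,4], [0,5], [0,6], [1,2], [1,3], [1,4], [1,5], [1,6], [2,3], [2,4], [2,5], [2,6], [3,4], [3,5], [4,5], [5,6]
  2-simplices (12): [0,2,3], [0,2,6], [0,3,4], [0,4,5], [0,5,6], [1,2,4], [1,2,6], [1,3,4], [1,3,5], [1,5,6], [2,3,5], [2,4,5]

Hence C_0 ≅ Z^7, C_1 ≅ Z^18, C_2 ≅ Z^12.

The boundary map ∂_1: C_1 → C_0 is given by ∂[p,q] = [q] − [p].
As a 7×18 matrix over Z this has rank 6, with invariant factors (1,1,1,1,1,1).

Boundary ∂_2: C_2 → C_1 sends each 2-simplex [p,q,r] to [q,r] − [p,r] + [p,q]. For instance
  ∂[0,2,6] = [2,6] − [0,6] + [0,2],
  ∂[0,2,3] = [2,3] − [0,3] + [0,2].
The resulting 18×12 matrix has rank 12, and its Smith normal form has invariant factors (1,1,1,1,1,1,1,1,1,1,1,2).

Now H_k = ker ∂_k / im ∂_{k+1}, so:

  H_0: rank C_0 − rank ∂_1 = 7 − 6 = 1, and the invariant factors of ∂_1 are all 1, so H_0 ≅ Z.
  H_1: rank ker ∂_1 − rank ∂_2 = (18 − 6) − 12 = 0, and ∂_2 has invariant factor 2 > 1, so H_1 ≅ Z_2.
  H_2: rank ker ∂_2 − rank ∂_3 = (12 − 12) − 0 = 0, and there is no ∂_3, so H_2 ≅ 0.

As a check, the Euler characteristic is 7 − 18 + 12 = 1, which agrees with 1 − 0 + 0 = 1.

Hence the Betti numbers are b_0 = 1, b_1 = 0, b_2 = 0.

b_0 = 1, b_1 = 0, b_2 = 0.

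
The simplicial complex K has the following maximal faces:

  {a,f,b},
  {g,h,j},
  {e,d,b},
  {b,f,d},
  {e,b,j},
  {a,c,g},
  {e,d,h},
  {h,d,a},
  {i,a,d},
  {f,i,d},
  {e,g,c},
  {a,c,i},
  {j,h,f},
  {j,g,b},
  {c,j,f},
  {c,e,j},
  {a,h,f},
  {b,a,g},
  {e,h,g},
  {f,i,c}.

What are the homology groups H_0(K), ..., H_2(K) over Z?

Fix the vertex order a < b < c < d < e < f < g < h < i < j and write every simplex with vertices in increasing order. Then dim K = 2 and the simplices of K are:

  0-simplices (10): a, b, c, d, e, f, g, h, i, j
  1-simplices (30): ab, ac, ad, af, ag, ah, ai, bd, be, bf, bg, bj, ce, cf, cg, ci, cj, de, df, dh, di, eg, eh, ej, fh, fi, fj, gh, gj, hj
  2-simplices (20): abf, abg, acg, aci, adh, adi, afh, bde, bdf, bej, bgj, ceg, cej, cfi, cfj, deh, dfi, egh, fhj, ghj

so the chain groups are C_0 ≅ Z^10, C_1 ≅ Z^30, C_2 ≅ Z^20.

Boundary ∂_1: C_1 → C_0 sends each edge [p,q] (with p < q) to q − p.
This gives a 10×30 integer matrix of rank 9; reducing to Smith normal form yields diagonal entries (1,1,1,1,1,1,1,1,1).

The boundary map ∂_2: C_2 → C_1 acts by ∂[p,q,r] = [q,r] − [p,r] + [p,q]. For instance
  ∂acg = cg − ag + ac,
  ∂bdf = df − bf + bd.
The resulting 30×20 matrix has rank 20, and its Smith normal form has invariant factors (1,1,1,1,1,1,1,1,1,1,1,1,1,1,1,1,1,1,1,2).

Reading off H_k = ker ∂_k / im ∂_{k+1}:

  H_0: rank C_0 − rank ∂_1 = 10 − 9 = 1, and the invariant factors of ∂_1 are all 1, so H_0 ≅ Z.
  H_1: rank ker ∂_1 − rank ∂_2 = (30 − 9) − 20 = 1, and ∂_2 has invariant factor 2 > 1, so H_1 ≅ Z × Z/2.
  H_2: rank ker ∂_2 − rank ∂_3 = (20 − 20) − 0 = 0, and there is no ∂_3, so H_2 ≅ 0.

H_0 ≅ Z,  H_1 ≅ Z × Z/2,  H_2 = 0.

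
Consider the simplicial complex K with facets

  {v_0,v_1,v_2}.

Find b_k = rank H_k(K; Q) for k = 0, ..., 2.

K has 3 vertices, 3 edges, 1 triangle.
rank ∂_0 = 0, rank ∂_1 = 2 ⇒ b_0 = 3 − 0 − 2 = 1; all invariant factors of ∂_1 are 1 so no torsion. So H_0 = Z.
rank ∂_1 = 2, rank ∂_2 = 1 ⇒ b_1 = 3 − 2 − 1 = 0; all invariant factors of ∂_2 are 1 so no torsion. So H_1 = 0.
rank ∂_2 = 1, rank ∂_3 = 0 ⇒ b_2 = 1 − 1 − 0 = 0. So H_2 = 0.

b_0 = 1, b_1 = 0, b_2 = 0.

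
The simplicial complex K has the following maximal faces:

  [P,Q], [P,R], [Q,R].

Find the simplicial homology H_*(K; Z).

Order the vertices as P < Q < R. Listing each simplex with vertices in this order, K has dimension 1 with simplices:

  0-simplices (3): P, Q, R
  1-simplices (3): PQ, PR, QR

so the chain groups are C_0 ≅ Z^3, C_1 ≅ Z^3.

∂_1: C_1 → C_0 maps an edge to its endpoints' difference, ∂[p,q] = q − p. For instance
  ∂PR = R − P.
As a 3×3 matrix over Z this has rank 2, with invariant factors (1,1).

Reading off H_k = ker ∂_k / im ∂_{k+1}:

  H_0: rank C_0 − rank ∂_1 = 3 − 2 = 1, and the invariant factors of ∂_1 are all 1, so H_0 ≅ Z.
  H_1: rank ker ∂_1 − rank ∂_2 = (3 − 2) − 0 = 1, and there is no ∂_2, so H_1 ≅ Z.

H_0 ≅ Z,  H_1 ≅ Z.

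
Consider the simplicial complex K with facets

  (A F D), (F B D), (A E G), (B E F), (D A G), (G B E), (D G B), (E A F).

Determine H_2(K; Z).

H_2 = Z.

Order the vertices as A < B < D < E < F < G. Listing each simplex with vertices in this order, K has dimension 2 with simplices:

  0-simplices (6): A, B, D, E, F, G
  1-simplices (12): AD, AE, AF, AG, BD, BE, BF, BG, DF, DG, EF, EG
  2-simplices (8): ADF, ADG, AEF, AEG, BDF, BDG, BEF, BEG

giving chain groups C_0 ≅ Z^6, C_1 ≅ Z^12, C_2 ≅ Z^8.

Boundary ∂_1: C_1 → C_0 sends each edge [p,q] (with p < q) to q − p. For instance
  ∂BE = E − B.
This gives a 6×12 integer matrix of rank 5; reducing to Smith normal form yields diagonal entries (1,1,1,1,1).

Boundary ∂_2: C_2 → C_1 maps a triangle to the signed sum of its edges. For instance
  ∂BEF = EF − BF + BE,
  ∂BEG = EG − BG + BE.
As a 12×8 matrix over Z this has rank 7, with invariant factors (1,1,1,1,1,1,1).

Reading off H_k = ker ∂_k / im ∂_{k+1}:

  H_2: rank ker ∂_2 − rank ∂_3 = (8 − 7) − 0 = 1, and there is no ∂_3, so H_2 = Z.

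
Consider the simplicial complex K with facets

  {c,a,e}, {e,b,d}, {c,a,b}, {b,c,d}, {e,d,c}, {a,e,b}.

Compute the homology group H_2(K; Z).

H_2 ≅ Z.

Fix the vertex order a < b < c < d < e and write every simplex with vertices in increasing order. Then dim K = 2 and the simplices of K are:

  0-simplices (5): a, b, c, d, e
  1-simplices (9): ab, ac, ae, bc, bd, be, cd, ce, de
  2-simplices (6): abc, abe, ace, bcd, bde, cde

Hence C_0 ≅ Z^5, C_1 ≅ Z^9, C_2 ≅ Z^6.

Boundary ∂_1: C_1 → C_0 sends each edge [p,q] (with p < q) to q − p. For instance
  ∂bd = d − b.
The 5×9 boundary matrix has rank 4 and Smith normal form diag(1,1,1,1).

The boundary map ∂_2: C_2 → C_1 sends each 2-simplex [p,q,r] to [q,r] − [p,r] + [p,q]. For instance
  ∂bde = de − be + bd,
  ∂abc = bc − ac + ab.
This gives a 9×6 integer matrix of rank 5; reducing to Smith normal form yields diagonal entries (1,1,1,1,1).

Reading off H_k = ker ∂_k / im ∂_{k+1}:

  H_2: rank ker ∂_2 − rank ∂_3 = (6 − 5) − 0 = 1, and there is no ∂_3, so H_2 ≅ Z.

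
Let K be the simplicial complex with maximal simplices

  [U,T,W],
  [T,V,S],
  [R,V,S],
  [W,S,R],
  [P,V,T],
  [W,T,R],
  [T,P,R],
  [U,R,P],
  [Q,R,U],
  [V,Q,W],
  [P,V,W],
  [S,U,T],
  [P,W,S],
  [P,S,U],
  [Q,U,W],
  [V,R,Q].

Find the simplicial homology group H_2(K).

H_2 ≅ Z.

We work with the vertex ordering P < Q < R < S < T < U < V < W. The simplices of K, each written with vertices in increasing order, are:

  0-simplices (8): P, Q, R, S, T, U, V, W
  1-simplices (24): PR, PS, PT, PU, PV, PW, QR, QU, QV, QW, RS, RT, RU, RV, RW, ST, SU, SV, SW, TU, TV, TW, UW, VW
  2-simplices (16): PRT, PRU, PSU, PSW, PTV, PVW, QRU, QRV, QUW, QVW, RSV, RSW, RTW, STU, STV, TUW

Hence C_0 ≅ Z^8, C_1 ≅ Z^24, C_2 ≅ Z^16.

∂_1: C_1 → C_0 sends each edge [p,q] (with p < q) to q − p. For instance
  ∂RT = T − R.
The resulting 8×24 matrix has rank 7, and its Smith normal form has invariant factors (1,1,1,1,1,1,1).

The boundary map ∂_2: C_2 → C_1 sends each 2-simplex [p,q,r] to [q,r] − [p,r] + [p,q]. For instance
  ∂RSW = SW − RW + RS,
  ∂PRU = RU − PU + PR.
The resulting 24×16 matrix has rank 15, and its Smith normal form has invariant factors (1,1,1,1,1,1,1,1,1,1,1,1,1,1,1).

From H_k ≅ ker(∂_k) / im(∂_{k+1}) we obtain:

  H_2: rank ker ∂_2 − rank ∂_3 = (16 − 15) − 0 = 1, and there is no ∂_3, so H_2 ≅ Z.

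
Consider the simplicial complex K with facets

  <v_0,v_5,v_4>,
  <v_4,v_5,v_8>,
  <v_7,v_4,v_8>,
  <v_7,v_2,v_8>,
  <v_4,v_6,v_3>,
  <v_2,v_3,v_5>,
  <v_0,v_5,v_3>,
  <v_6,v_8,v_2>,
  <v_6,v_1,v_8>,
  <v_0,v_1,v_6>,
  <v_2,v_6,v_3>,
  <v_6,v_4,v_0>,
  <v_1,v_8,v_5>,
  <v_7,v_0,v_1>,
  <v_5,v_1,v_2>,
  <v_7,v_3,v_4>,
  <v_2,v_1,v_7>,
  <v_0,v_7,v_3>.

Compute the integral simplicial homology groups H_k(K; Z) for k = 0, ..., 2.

H_0 ≅ Z,  H_1 ≅ Z ⊕ Z/2Z,  H_2 = 0.

We work with the vertex ordering v_0 < v_1 < v_2 < v_3 < v_4 < v_5 < v_6 < v_7 < v_8. The simplices of K, each written with vertices in increasing order, are:

  0-simplices (9): [v_0], [v_1], [v_2], [v_3], [v_4], [v_5], [v_6], [v_7], [v_8]
  1-simplices (27): (27 of them)
  2-simplices (18): (18 of them)

so the chain groups are C_0 ≅ Z^9, C_1 ≅ Z^27, C_2 ≅ Z^18.

∂_1: C_1 → C_0 sends each edge [p,q] (with p < q) to q − p. For instance
  ∂[v_4,v_8] = [v_8] − [v_4].
As a 9×27 matrix over Z this has rank 8, with invariant factors (1,1,1,1,1,1,1,1).

Boundary ∂_2: C_2 → C_1 maps a triangle to the signed sum of its edges. For instance
  ∂[v_0,v_4,v_6] = [v_4,v_6] − [v_0,v_6] + [v_0,v_4],
  ∂[v_2,v_3,v_5] = [v_3,v_5] − [v_2,v_5] + [v_2,v_3].
This gives a 27×18 integer matrix of rank 18; reducing to Smith normal form yields diagonal entries (1,1,1,1,1,1,1,1,1,1,1,1,1,1,1,1,1,2).

Computing H_k = (kernel of ∂_k) / (image of ∂_{k+1}):

  H_0: rank C_0 − rank ∂_1 = 9 − 8 = 1, and the invariant factors of ∂_1 are all 1, so H_0 ≅ Z.
  H_1: rank ker ∂_1 − rank ∂_2 = (27 − 8) − 18 = 1, and ∂_2 has invariant factor 2 > 1, so H_1 ≅ Z ⊕ Z/2Z.
  H_2: rank ker ∂_2 − rank ∂_3 = (18 − 18) − 0 = 0, and there is no ∂_3, so H_2 ≅ 0.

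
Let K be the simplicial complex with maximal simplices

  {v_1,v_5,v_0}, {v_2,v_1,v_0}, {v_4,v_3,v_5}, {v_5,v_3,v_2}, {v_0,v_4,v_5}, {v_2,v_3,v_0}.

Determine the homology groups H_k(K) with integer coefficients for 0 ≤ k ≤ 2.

Take the total order v_0 < v_1 < v_2 < v_3 < v_4 < v_5 on the vertex set. Then K (dimension 2) consists of the simplices:

  0-simplices (6): [v_0], [v_1], [v_2], [v_3], [v_4], [v_5]
  1-simplices (12): [v_0,v_1], [v_0,v_2], [v_0,v_3], [v_0,v_4], [v_0,v_5], [v_1,v_2], [v_1,v_5], [v_2,v_3], [v_2,v_5], [v_3,v_4], [v_3,v_5], [v_4,v_5]
  2-simplices (6): [v_0,v_1,v_2], [v_0,v_1,v_5], [v_0,v_2,v_3], [v_0,v_4,v_5], [v_2,v_3,v_5], [v_3,v_4,v_5]

so the chain groups are C_0 ≅ Z^6, C_1 ≅ Z^12, C_2 ≅ Z^6.

The boundary map ∂_1: C_1 → C_0 is given by ∂[p,q] = [q] − [p].
As a 6×12 matrix over Z this has rank 5, with invariant factors (1,1,1,1,1).

The boundary map ∂_2: C_2 → C_1 acts by ∂[p,q,r] = [q,r] − [p,r] + [p,q]. For instance
  ∂[v_0,v_1,v_2] = [v_1,v_2] − [v_0,v_2] + [v_0,v_1],
  ∂[v_0,v_4,v_5] = [v_4,v_5] − [v_0,v_5] + [v_0,v_4].
The 12×6 boundary matrix has rank 6 and Smith normal form diag(1,1,1,1,1,1).

From H_k ≅ ker(∂_k) / im(∂_{k+1}) we obtain:

  H_0: rank C_0 − rank ∂_1 = 6 − 5 = 1, and the invariant factors of ∂_1 are all 1, so H_0 ≅ Z.
  H_1: rank ker ∂_1 − rank ∂_2 = (12 − 5) − 6 = 1, and the invariant factors of ∂_2 are all 1, so H_1 ≅ Z.
  H_2: rank ker ∂_2 − rank ∂_3 = (6 − 6) − 0 = 0, and there is no ∂_3, so H_2 ≅ 0.

H_0 ≅ Z,  H_1 ≅ Z,  H_2 = 0.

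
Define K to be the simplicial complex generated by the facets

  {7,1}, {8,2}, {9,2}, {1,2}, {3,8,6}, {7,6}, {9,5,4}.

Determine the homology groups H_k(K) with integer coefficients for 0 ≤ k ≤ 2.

Take the total order 1 < 2 < 3 < 4 < 5 < 6 < 7 < 8 < 9 on the vertex set. Then K (dimension 2) consists of the simplices:

  0-simplices (9): [1], [2], [3], [4], [5], [6], [7], [8], [9]
  1-simplices (11): [1,2], [1,7], [2,8], [2,9], [3,6], [3,8], [4,5], [4,9], [5,9], [6,7], [6,8]
  2-simplices (2): [3,6,8], [4,5,9]

Hence C_0 ≅ Z^9, C_1 ≅ Z^11, C_2 ≅ Z^2.

The boundary map ∂_1: C_1 → C_0 is given by ∂[p,q] = [q] − [p]. For instance
  ∂[6,7] = [7] − [6].
As a 9×11 matrix over Z this has rank 8, with invariant factors (1,1,1,1,1,1,1,1).

The boundary map ∂_2: C_2 → C_1 acts by ∂[p,q,r] = [q,r] − [p,r] + [p,q]. For instance
  ∂[4,5,9] = [5,9] − [4,9] + [4,5],
  ∂[3,6,8] = [6,8] − [3,8] + [3,6].
The resulting 11×2 matrix has rank 2, and its Smith normal form has invariant factors (1,1).

Reading off H_k = ker ∂_k / im ∂_{k+1}:

  H_0: rank C_0 − rank ∂_1 = 9 − 8 = 1, and the invariant factors of ∂_1 are all 1, so H_0 ≅ Z.
  H_1: rank ker ∂_1 − rank ∂_2 = (11 − 8) − 2 = 1, and the invariant factors of ∂_2 are all 1, so H_1 ≅ Z.
  H_2: rank ker ∂_2 − rank ∂_3 = (2 − 2) − 0 = 0, and there is no ∂_3, so H_2 ≅ 0.

H_0 ≅ Z,  H_1 ≅ Z,  H_2 = 0.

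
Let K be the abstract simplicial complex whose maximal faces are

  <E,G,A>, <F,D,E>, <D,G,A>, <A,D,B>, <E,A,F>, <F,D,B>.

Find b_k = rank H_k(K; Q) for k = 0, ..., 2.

b_0 = 1, b_1 = 1, b_2 = 0.

Order the vertices as A < B < D < E < F < G. Listing each simplex with vertices in this order, K has dimension 2 with simplices:

  0-simplices (6): A, B, D, E, F, G
  1-simplices (12): AB, AD, AE, AF, AG, BD, BF, DE, DF, DG, EF, EG
  2-simplices (6): ABD, ADG, AEF, AEG, BDF, DEF

so the chain groups are C_0 ≅ Z^6, C_1 ≅ Z^12, C_2 ≅ Z^6.

∂_1: C_1 → C_0 sends each edge [p,q] (with p < q) to q − p.
The 6×12 boundary matrix has rank 5 and Smith normal form diag(1,1,1,1,1).

The boundary map ∂_2: C_2 → C_1 maps a triangle to the signed sum of its edges. For instance
  ∂BDF = DF − BF + BD,
  ∂AEG = EG − AG + AE.
The 12×6 boundary matrix has rank 6 and Smith normal form diag(1,1,1,1,1,1).

Now H_k = ker ∂_k / im ∂_{k+1}, so:

  H_0: rank C_0 − rank ∂_1 = 6 − 5 = 1, and the invariant factors of ∂_1 are all 1, so H_0 ≅ Z.
  H_1: rank ker ∂_1 − rank ∂_2 = (12 − 5) − 6 = 1, and the invariant factors of ∂_2 are all 1, so H_1 ≅ Z.
  H_2: rank ker ∂_2 − rank ∂_3 = (6 − 6) − 0 = 0, and there is no ∂_3, so H_2 ≅ 0.

As a check, the Euler characteristic is 6 − 12 + 6 = 0, which agrees with 1 − 1 + 0 = 0.

Hence the Betti numbers are b_0 = 1, b_1 = 1, b_2 = 0.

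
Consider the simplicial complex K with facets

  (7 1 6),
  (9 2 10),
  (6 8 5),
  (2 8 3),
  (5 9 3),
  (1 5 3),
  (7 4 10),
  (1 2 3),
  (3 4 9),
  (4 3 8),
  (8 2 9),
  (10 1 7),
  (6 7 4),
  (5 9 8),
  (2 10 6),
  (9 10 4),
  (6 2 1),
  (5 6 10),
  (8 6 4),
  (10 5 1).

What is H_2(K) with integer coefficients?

H_2 ≅ 0.

Take the total order 1 < 2 < 3 < 4 < 5 < 6 < 7 < 8 < 9 < 10 on the vertex set. Then K (dimension 2) consists of the simplices:

  0-simplices (10): [1], [2], [3], [4], [5], [6], [7], [8], [9], [10]
  1-simplices (30): (30 of them)
  2-simplices (20): (20 of them)

Hence C_0 ≅ Z^10, C_1 ≅ Z^30, C_2 ≅ Z^20.

Boundary ∂_1: C_1 → C_0 is given by ∂[p,q] = [q] − [p]. For instance
  ∂[1,6] = [6] − [1].
This gives a 10×30 integer matrix of rank 9; reducing to Smith normal form yields diagonal entries (1,1,1,1,1,1,1,1,1).

Boundary ∂_2: C_2 → C_1 sends each 2-simplex [p,q,r] to [q,r] − [p,r] + [p,q]. For instance
  ∂[1,3,5] = [3,5] − [1,5] + [1,3],
  ∂[1,5,10] = [5,10] − [1,10] + [1,5].
The resulting 30×20 matrix has rank 20, and its Smith normal form has invariant factors (1,1,1,1,1,1,1,1,1,1,1,1,1,1,1,1,1,1,1,2).

Now H_k = ker ∂_k / im ∂_{k+1}, so:

  H_2: rank ker ∂_2 − rank ∂_3 = (20 − 20) − 0 = 0, and there is no ∂_3, so H_2 = 0.

(K is a triangulation of the Klein bottle.)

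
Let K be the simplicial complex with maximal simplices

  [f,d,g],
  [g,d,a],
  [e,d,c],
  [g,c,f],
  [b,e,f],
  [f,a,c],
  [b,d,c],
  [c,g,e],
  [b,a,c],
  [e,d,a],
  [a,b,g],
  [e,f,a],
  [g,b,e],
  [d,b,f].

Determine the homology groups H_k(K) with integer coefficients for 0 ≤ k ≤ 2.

Fix the vertex order a < b < c < d < e < f < g and write every simplex with vertices in increasing order. Then dim K = 2 and the simplices of K are:

  0-simplices (7): a, b, c, d, e, f, g
  1-simplices (21): ab, ac, ad, ae, af, ag, bc, bd, be, bf, bg, cd, ce, cf, cg, de, df, dg, ef, eg, fg
  2-simplices (14): abc, abg, acf, ade, adg, aef, bcd, bdf, bef, beg, cde, ceg, cfg, dfg

Hence C_0 ≅ Z^7, C_1 ≅ Z^21, C_2 ≅ Z^14.

∂_1: C_1 → C_0 is given by ∂[p,q] = [q] − [p].
As a 7×21 matrix over Z this has rank 6, with invariant factors (1,1,1,1,1,1).

Boundary ∂_2: C_2 → C_1 maps a triangle to the signed sum of its edges. For instance
  ∂ceg = eg − cg + ce,
  ∂abc = bc − ac + ab.
The resulting 21×14 matrix has rank 13, and its Smith normal form has invariant factors (1,1,1,1,1,1,1,1,1,1,1,1,1).

Computing H_k = (kernel of ∂_k) / (image of ∂_{k+1}):

  H_0: rank C_0 − rank ∂_1 = 7 − 6 = 1, and the invariant factors of ∂_1 are all 1, so H_0 ≅ Z.
  H_1: rank ker ∂_1 − rank ∂_2 = (21 − 6) − 13 = 2, and the invariant factors of ∂_2 are all 1, so H_1 ≅ Z^2.
  H_2: rank ker ∂_2 − rank ∂_3 = (14 − 13) − 0 = 1, and there is no ∂_3, so H_2 ≅ Z.

H_0 ≅ Z,  H_1 ≅ Z^2,  H_2 ≅ Z.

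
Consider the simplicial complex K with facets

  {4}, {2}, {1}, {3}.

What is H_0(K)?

Take the total order 1 < 2 < 3 < 4 on the vertex set. Then K (dimension 0) consists of the simplices:

  0-simplices (4): [1], [2], [3], [4]

Hence C_0 ≅ Z^4.

Reading off H_k = ker ∂_k / im ∂_{k+1}:

  H_0: rank C_0 − rank ∂_1 = 4 − 0 = 4, and there is no ∂_1, so H_0 ≅ Z^4.

(K is a triangulation of a set of 4 points.)

H_0 = Z^4.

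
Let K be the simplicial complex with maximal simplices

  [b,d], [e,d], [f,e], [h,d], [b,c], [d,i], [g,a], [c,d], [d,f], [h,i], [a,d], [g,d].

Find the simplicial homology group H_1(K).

H_1 = Z^4.

Fix the vertex order a < b < c < d < e < f < g < h < i and write every simplex with vertices in increasing order. Then dim K = 1 and the simplices of K are:

  0-simplices (9): a, b, c, d, e, f, g, h, i
  1-simplices (12): ad, ag, bc, bd, cd, de, df, dg, dh, di, ef, hi

so the chain groups are C_0 ≅ Z^9, C_1 ≅ Z^12.

The boundary map ∂_1: C_1 → C_0 is given by ∂[p,q] = [q] − [p]. For instance
  ∂ad = d − a.
This gives a 9×12 integer matrix of rank 8; reducing to Smith normal form yields diagonal entries (1,1,1,1,1,1,1,1).

Computing H_k = (kernel of ∂_k) / (image of ∂_{k+1}):

  H_1: rank ker ∂_1 − rank ∂_2 = (12 − 8) − 0 = 4, and there is no ∂_2, so H_1 ≅ Z^4.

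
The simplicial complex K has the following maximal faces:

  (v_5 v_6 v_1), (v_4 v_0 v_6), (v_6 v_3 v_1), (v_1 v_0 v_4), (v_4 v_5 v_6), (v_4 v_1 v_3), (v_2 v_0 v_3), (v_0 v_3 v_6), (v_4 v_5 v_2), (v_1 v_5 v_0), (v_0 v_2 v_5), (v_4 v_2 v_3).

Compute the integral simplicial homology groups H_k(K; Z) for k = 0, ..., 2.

Fix the vertex order v_0 < v_1 < v_2 < v_3 < v_4 < v_5 < v_6 and write every simplex with vertices in increasing order. Then dim K = 2 and the simplices of K are:

  0-simplices (7): [v_0], [v_1], [v_2], [v_3], [v_4], [v_5], [v_6]
  1-simplices (18): (18 of them)
  2-simplices (12): (12 of them)

giving chain groups C_0 ≅ Z^7, C_1 ≅ Z^18, C_2 ≅ Z^12.

The boundary map ∂_1: C_1 → C_0 sends each edge [p,q] (with p < q) to q − p. For instance
  ∂[v_0,v_6] = [v_6] − [v_0].
This gives a 7×18 integer matrix of rank 6; reducing to Smith normal form yields diagonal entries (1,1,1,1,1,1).

Boundary ∂_2: C_2 → C_1 sends each 2-simplex [p,q,r] to [q,r] − [p,r] + [p,q]. For instance
  ∂[v_1,v_3,v_6] = [v_3,v_6] − [v_1,v_6] + [v_1,v_3],
  ∂[v_0,v_3,v_6] = [v_3,v_6] − [v_0,v_6] + [v_0,v_3].
As a 18×12 matrix over Z this has rank 12, with invariant factors (1,1,1,1,1,1,1,1,1,1,1,2).

From H_k ≅ ker(∂_k) / im(∂_{k+1}) we obtain:

  H_0: rank C_0 − rank ∂_1 = 7 − 6 = 1, and the invariant factors of ∂_1 are all 1, so H_0 ≅ Z.
  H_1: rank ker ∂_1 − rank ∂_2 = (18 − 6) − 12 = 0, and ∂_2 has invariant factor 2 > 1, so H_1 ≅ Z/2.
  H_2: rank ker ∂_2 − rank ∂_3 = (12 − 12) − 0 = 0, and there is no ∂_3, so H_2 ≅ 0.

(K is a triangulation of the real projective plane RP^2.)

H_0 ≅ Z,  H_1 ≅ Z/2,  H_2 = 0.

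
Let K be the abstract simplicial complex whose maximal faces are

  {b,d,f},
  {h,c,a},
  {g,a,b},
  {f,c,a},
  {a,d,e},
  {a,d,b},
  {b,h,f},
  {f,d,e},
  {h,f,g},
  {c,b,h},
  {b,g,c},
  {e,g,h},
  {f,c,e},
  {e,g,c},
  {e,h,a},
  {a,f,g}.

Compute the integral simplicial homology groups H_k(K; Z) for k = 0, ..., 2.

K has 8 vertices, 24 edges, 16 triangles.
rank ∂_0 = 0, rank ∂_1 = 7 ⇒ b_0 = 8 − 0 − 7 = 1; all invariant factors of ∂_1 are 1 so no torsion. So H_0 ≅ Z.
rank ∂_1 = 7, rank ∂_2 = 15 ⇒ b_1 = 24 − 7 − 15 = 2; all invariant factors of ∂_2 are 1 so no torsion. So H_1 ≅ Z^2.
rank ∂_2 = 15, rank ∂_3 = 0 ⇒ b_2 = 16 − 15 − 0 = 1. So H_2 ≅ Z.

H_0 = Z,  H_1 = Z^2,  H_2 = Z.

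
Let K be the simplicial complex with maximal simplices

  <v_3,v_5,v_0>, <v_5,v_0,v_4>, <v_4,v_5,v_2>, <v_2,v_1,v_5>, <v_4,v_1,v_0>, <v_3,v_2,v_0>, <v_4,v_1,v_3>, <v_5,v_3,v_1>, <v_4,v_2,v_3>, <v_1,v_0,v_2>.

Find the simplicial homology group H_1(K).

H_1 = Z/2.

Fix the vertex order v_0 < v_1 < v_2 < v_3 < v_4 < v_5 and write every simplex with vertices in increasing order. Then dim K = 2 and the simplices of K are:

  0-simplices (6): [v_0], [v_1], [v_2], [v_3], [v_4], [v_5]
  1-simplices (15): (15 of them)
  2-simplices (10): [v_0,v_1,v_2], [v_0,v_1,v_4], [v_0,v_2,v_3], [v_0,v_3,v_5], [v_0,v_4,v_5], [v_1,v_2,v_5], [v_1,v_3,v_4], [v_1,v_3,v_5], [v_2,v_3,v_4], [v_2,v_4,v_5]

so the chain groups are C_0 ≅ Z^6, C_1 ≅ Z^15, C_2 ≅ Z^10.

∂_1: C_1 → C_0 maps an edge to its endpoints' difference, ∂[p,q] = q − p.
The 6×15 boundary matrix has rank 5 and Smith normal form diag(1,1,1,1,1).

∂_2: C_2 → C_1 sends each 2-simplex [p,q,r] to [q,r] − [p,r] + [p,q]. For instance
  ∂[v_1,v_3,v_4] = [v_3,v_4] − [v_1,v_4] + [v_1,v_3],
  ∂[v_0,v_1,v_4] = [v_1,v_4] − [v_0,v_4] + [v_0,v_1].
The resulting 15×10 matrix has rank 10, and its Smith normal form has invariant factors (1,1,1,1,1,1,1,1,1,2).

From H_k ≅ ker(∂_k) / im(∂_{k+1}) we obtain:

  H_1: rank ker ∂_1 − rank ∂_2 = (15 − 5) − 10 = 0, and ∂_2 has invariant factor 2 > 1, so H_1 = Z/2.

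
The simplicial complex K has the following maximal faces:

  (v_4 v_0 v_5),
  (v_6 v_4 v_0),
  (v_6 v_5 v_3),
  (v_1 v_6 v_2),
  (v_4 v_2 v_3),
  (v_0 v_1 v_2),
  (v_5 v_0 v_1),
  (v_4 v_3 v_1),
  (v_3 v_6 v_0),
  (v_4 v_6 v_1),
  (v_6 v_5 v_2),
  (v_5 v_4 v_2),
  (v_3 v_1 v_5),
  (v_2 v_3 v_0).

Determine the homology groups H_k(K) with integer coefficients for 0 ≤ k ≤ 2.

H_0 ≅ Z,  H_1 ≅ Z^2,  H_2 ≅ Z.

Order the vertices as v_0 < v_1 < v_2 < v_3 < v_4 < v_5 < v_6. Listing each simplex with vertices in this order, K has dimension 2 with simplices:

  0-simplices (7): [v_0], [v_1], [v_2], [v_3], [v_4], [v_5], [v_6]
  1-simplices (21): (21 of them)
  2-simplices (14): (14 of them)

so the chain groups are C_0 ≅ Z^7, C_1 ≅ Z^21, C_2 ≅ Z^14.

Boundary ∂_1: C_1 → C_0 is given by ∂[p,q] = [q] − [p]. For instance
  ∂[v_3,v_6] = [v_6] − [v_3].
As a 7×21 matrix over Z this has rank 6, with invariant factors (1,1,1,1,1,1).

∂_2: C_2 → C_1 acts by ∂[p,q,r] = [q,r] − [p,r] + [p,q]. For instance
  ∂[v_0,v_4,v_5] = [v_4,v_5] − [v_0,v_5] + [v_0,v_4],
  ∂[v_1,v_3,v_4] = [v_3,v_4] − [v_1,v_4] + [v_1,v_3].
This gives a 21×14 integer matrix of rank 13; reducing to Smith normal form yields diagonal entries (1,1,1,1,1,1,1,1,1,1,1,1,1).

Now H_k = ker ∂_k / im ∂_{k+1}, so:

  H_0: rank C_0 − rank ∂_1 = 7 − 6 = 1, and the invariant factors of ∂_1 are all 1, so H_0 ≅ Z.
  H_1: rank ker ∂_1 − rank ∂_2 = (21 − 6) − 13 = 2, and the invariant factors of ∂_2 are all 1, so H_1 ≅ Z^2.
  H_2: rank ker ∂_2 − rank ∂_3 = (14 − 13) − 0 = 1, and there is no ∂_3, so H_2 ≅ Z.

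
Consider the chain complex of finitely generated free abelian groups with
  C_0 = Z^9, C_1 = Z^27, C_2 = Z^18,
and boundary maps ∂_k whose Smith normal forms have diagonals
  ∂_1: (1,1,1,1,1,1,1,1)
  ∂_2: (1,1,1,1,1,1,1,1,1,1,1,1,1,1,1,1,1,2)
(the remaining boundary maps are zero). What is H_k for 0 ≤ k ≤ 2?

H_0 = Z,  H_1 = Z ⊕ Z/2,  H_2 = 0.

H_0: b_0 = 9 − 0 − 8 = 1; torsion from ∂_1 factors > 1: none. So H_0 = Z.
H_1: b_1 = 27 − 8 − 18 = 1; torsion from ∂_2 factors > 1: [2]. So H_1 = Z ⊕ Z/2.
H_2: b_2 = 18 − 18 − 0 = 0; torsion from ∂_3 factors > 1: none. So H_2 = 0.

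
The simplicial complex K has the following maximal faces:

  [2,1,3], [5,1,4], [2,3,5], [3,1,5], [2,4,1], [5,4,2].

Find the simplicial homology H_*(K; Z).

We work with the vertex ordering 1 < 2 < 3 < 4 < 5. The simplices of K, each written with vertices in increasing order, are:

  0-simplices (5): [1], [2], [3], [4], [5]
  1-simplices (9): [1,2], [1,3], [1,4], [1,5], [2,3], [2,4], [2,5], [3,5], [4,5]
  2-simplices (6): [1,2,3], [1,2,4], [1,3,5], [1,4,5], [2,3,5], [2,4,5]

so the chain groups are C_0 ≅ Z^5, C_1 ≅ Z^9, C_2 ≅ Z^6.

The boundary map ∂_1: C_1 → C_0 is given by ∂[p,q] = [q] − [p].
As a 5×9 matrix over Z this has rank 4, with invariant factors (1,1,1,1).

∂_2: C_2 → C_1 maps a triangle to the signed sum of its edges. For instance
  ∂[1,2,4] = [2,4] − [1,4] + [1,2],
  ∂[1,2,3] = [2,3] − [1,3] + [1,2].
As a 9×6 matrix over Z this has rank 5, with invariant factors (1,1,1,1,1).

Computing H_k = (kernel of ∂_k) / (image of ∂_{k+1}):

  H_0: rank C_0 − rank ∂_1 = 5 − 4 = 1, and the invariant factors of ∂_1 are all 1, so H_0 = Z.
  H_1: rank ker ∂_1 − rank ∂_2 = (9 − 4) − 5 = 0, and the invariant factors of ∂_2 are all 1, so H_1 = 0.
  H_2: rank ker ∂_2 − rank ∂_3 = (6 − 5) − 0 = 1, and there is no ∂_3, so H_2 = Z.

(K is a triangulation of the 2-sphere S^2.)

H_0 = Z,  H_1 = 0,  H_2 = Z.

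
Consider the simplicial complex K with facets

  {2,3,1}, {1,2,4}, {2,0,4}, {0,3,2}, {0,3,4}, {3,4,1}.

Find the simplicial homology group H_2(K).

Take the total order 0 < 1 < 2 < 3 < 4 on the vertex set. Then K (dimension 2) consists of the simplices:

  0-simplices (5): [0], [1], [2], [3], [4]
  1-simplices (9): [0,2], [0,3], [0,4], [1,2], [1,3], [1,4], [2,3], [2,4], [3,4]
  2-simplices (6): [0,2,3], [0,2,4], [0,3,4], [1,2,3], [1,2,4], [1,3,4]

so the chain groups are C_0 ≅ Z^5, C_1 ≅ Z^9, C_2 ≅ Z^6.

∂_1: C_1 → C_0 maps an edge to its endpoints' difference, ∂[p,q] = q − p. For instance
  ∂[2,3] = [3] − [2].
The resulting 5×9 matrix has rank 4, and its Smith normal form has invariant factors (1,1,1,1).

∂_2: C_2 → C_1 acts by ∂[p,q,r] = [q,r] − [p,r] + [p,q]. For instance
  ∂[1,2,4] = [2,4] − [1,4] + [1,2],
  ∂[0,2,3] = [2,3] − [0,3] + [0,2].
The resulting 9×6 matrix has rank 5, and its Smith normal form has invariant factors (1,1,1,1,1).

Reading off H_k = ker ∂_k / im ∂_{k+1}:

  H_2: rank ker ∂_2 − rank ∂_3 = (6 − 5) − 0 = 1, and there is no ∂_3, so H_2 ≅ Z.

H_2 = Z.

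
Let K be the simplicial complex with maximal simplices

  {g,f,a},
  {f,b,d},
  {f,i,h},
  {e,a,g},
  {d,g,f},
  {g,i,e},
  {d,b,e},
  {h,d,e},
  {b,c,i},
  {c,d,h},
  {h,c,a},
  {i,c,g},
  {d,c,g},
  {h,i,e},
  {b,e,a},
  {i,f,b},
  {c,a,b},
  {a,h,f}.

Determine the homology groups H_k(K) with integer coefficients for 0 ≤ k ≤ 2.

We work with the vertex ordering a < b < c < d < e < f < g < h < i. The simplices of K, each written with vertices in increasing order, are:

  0-simplices (9): a, b, c, d, e, f, g, h, i
  1-simplices (27): ab, ac, ae, af, ag, ah, bc, bd, be, bf, bi, cd, cg, ch, ci, de, df, dg, dh, eg, eh, ei, fg, fh, fi, gi, hi
  2-simplices (18): abc, abe, ach, aeg, afg, afh, bci, bde, bdf, bfi, cdg, cdh, cgi, deh, dfg, egi, ehi, fhi

so the chain groups are C_0 ≅ Z^9, C_1 ≅ Z^27, C_2 ≅ Z^18.

Boundary ∂_1: C_1 → C_0 maps an edge to its endpoints' difference, ∂[p,q] = q − p.
The resulting 9×27 matrix has rank 8, and its Smith normal form has invariant factors (1,1,1,1,1,1,1,1).

The boundary map ∂_2: C_2 → C_1 acts by ∂[p,q,r] = [q,r] − [p,r] + [p,q]. For instance
  ∂bde = de − be + bd,
  ∂bci = ci − bi + bc.
As a 27×18 matrix over Z this has rank 17, with invariant factors (1,1,1,1,1,1,1,1,1,1,1,1,1,1,1,1,1).

From H_k ≅ ker(∂_k) / im(∂_{k+1}) we obtain:

  H_0: rank C_0 − rank ∂_1 = 9 − 8 = 1, and the invariant factors of ∂_1 are all 1, so H_0 = Z.
  H_1: rank ker ∂_1 − rank ∂_2 = (27 − 8) − 17 = 2, and the invariant factors of ∂_2 are all 1, so H_1 = Z^2.
  H_2: rank ker ∂_2 − rank ∂_3 = (18 − 17) − 0 = 1, and there is no ∂_3, so H_2 = Z.

As a check, the Euler characteristic is 9 − 27 + 18 = 0, which agrees with 1 − 2 + 1 = 0.

H_0 = Z,  H_1 = Z^2,  H_2 = Z.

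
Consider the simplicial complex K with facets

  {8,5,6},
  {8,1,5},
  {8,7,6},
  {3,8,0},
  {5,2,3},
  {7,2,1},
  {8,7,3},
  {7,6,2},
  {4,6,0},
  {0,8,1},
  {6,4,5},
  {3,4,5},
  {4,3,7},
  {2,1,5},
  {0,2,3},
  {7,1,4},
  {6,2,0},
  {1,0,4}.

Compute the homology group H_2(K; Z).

H_2 ≅ Z.

Take the total order 0 < 1 < 2 < 3 < 4 < 5 < 6 < 7 < 8 on the vertex set. Then K (dimension 2) consists of the simplices:

  0-simplices (9): [0], [1], [2], [3], [4], [5], [6], [7], [8]
  1-simplices (27): (27 of them)
  2-simplices (18): [0,1,4], [0,1,8], [0,2,3], [0,2,6], [0,3,8], [0,4,6], [1,2,5], [1,2,7], [1,4,7], [1,5,8], [2,3,5], [2,6,7], [3,4,5], [3,4,7], [3,7,8], [4,5,6], [5,6,8], [6,7,8]

Hence C_0 ≅ Z^9, C_1 ≅ Z^27, C_2 ≅ Z^18.

Boundary ∂_1: C_1 → C_0 maps an edge to its endpoints' difference, ∂[p,q] = q − p. For instance
  ∂[0,2] = [2] − [0].
As a 9×27 matrix over Z this has rank 8, with invariant factors (1,1,1,1,1,1,1,1).

Boundary ∂_2: C_2 → C_1 sends each 2-simplex [p,q,r] to [q,r] − [p,r] + [p,q]. For instance
  ∂[3,7,8] = [7,8] − [3,8] + [3,7],
  ∂[1,4,7] = [4,7] − [1,7] + [1,4].
This gives a 27×18 integer matrix of rank 17; reducing to Smith normal form yields diagonal entries (1,1,1,1,1,1,1,1,1,1,1,1,1,1,1,1,1).

Now H_k = ker ∂_k / im ∂_{k+1}, so:

  H_2: rank ker ∂_2 − rank ∂_3 = (18 − 17) − 0 = 1, and there is no ∂_3, so H_2 = Z.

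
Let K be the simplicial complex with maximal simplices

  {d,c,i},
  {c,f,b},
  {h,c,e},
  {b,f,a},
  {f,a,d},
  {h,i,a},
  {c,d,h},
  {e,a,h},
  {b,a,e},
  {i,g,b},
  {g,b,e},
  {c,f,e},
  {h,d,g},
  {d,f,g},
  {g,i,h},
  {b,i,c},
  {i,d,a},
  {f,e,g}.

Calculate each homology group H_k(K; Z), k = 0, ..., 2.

H_0 ≅ Z,  H_1 ≅ Z ⊕ Z/2Z,  H_2 = 0.

Order the vertices as a < b < c < d < e < f < g < h < i. Listing each simplex with vertices in this order, K has dimension 2 with simplices:

  0-simplices (9): a, b, c, d, e, f, g, h, i
  1-simplices (27): ab, ad, ae, af, ah, ai, bc, be, bf, bg, bi, cd, ce, cf, ch, ci, df, dg, dh, di, ef, eg, eh, fg, gh, gi, hi
  2-simplices (18): abe, abf, adf, adi, aeh, ahi, bcf, bci, beg, bgi, cdh, cdi, cef, ceh, dfg, dgh, efg, ghi

Hence C_0 ≅ Z^9, C_1 ≅ Z^27, C_2 ≅ Z^18.

Boundary ∂_1: C_1 → C_0 is given by ∂[p,q] = [q] − [p].
The 9×27 boundary matrix has rank 8 and Smith normal form diag(1,1,1,1,1,1,1,1).

∂_2: C_2 → C_1 acts by ∂[p,q,r] = [q,r] − [p,r] + [p,q]. For instance
  ∂bcf = cf − bf + bc,
  ∂abe = be − ae + ab.
This gives a 27×18 integer matrix of rank 18; reducing to Smith normal form yields diagonal entries (1,1,1,1,1,1,1,1,1,1,1,1,1,1,1,1,1,2).

Now H_k = ker ∂_k / im ∂_{k+1}, so:

  H_0: rank C_0 − rank ∂_1 = 9 − 8 = 1, and the invariant factors of ∂_1 are all 1, so H_0 = Z.
  H_1: rank ker ∂_1 − rank ∂_2 = (27 − 8) − 18 = 1, and ∂_2 has invariant factor 2 > 1, so H_1 = Z ⊕ Z/2Z.
  H_2: rank ker ∂_2 − rank ∂_3 = (18 − 18) − 0 = 0, and there is no ∂_3, so H_2 = 0.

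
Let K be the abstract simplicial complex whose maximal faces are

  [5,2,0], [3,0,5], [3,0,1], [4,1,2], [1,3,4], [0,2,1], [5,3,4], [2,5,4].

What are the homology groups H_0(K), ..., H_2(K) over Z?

We work with the vertex ordering 0 < 1 < 2 < 3 < 4 < 5. The simplices of K, each written with vertices in increasing order, are:

  0-simplices (6): [0], [1], [2], [3], [4], [5]
  1-simplices (12): [0,1], [0,2], [0,3], [0,5], [1,2], [1,3], [1,4], [2,4], [2,5], [3,4], [3,5], [4,5]
  2-simplices (8): [0,1,2], [0,1,3], [0,2,5], [0,3,5], [1,2,4], [1,3,4], [2,4,5], [3,4,5]

Hence C_0 ≅ Z^6, C_1 ≅ Z^12, C_2 ≅ Z^8.

The boundary map ∂_1: C_1 → C_0 maps an edge to its endpoints' difference, ∂[p,q] = q − p. For instance
  ∂[1,3] = [3] − [1].
This gives a 6×12 integer matrix of rank 5; reducing to Smith normal form yields diagonal entries (1,1,1,1,1).

∂_2: C_2 → C_1 maps a triangle to the signed sum of its edges. For instance
  ∂[3,4,5] = [4,5] − [3,5] + [3,4],
  ∂[0,3,5] = [3,5] − [0,5] + [0,3].
This gives a 12×8 integer matrix of rank 7; reducing to Smith normal form yields diagonal entries (1,1,1,1,1,1,1).

Reading off H_k = ker ∂_k / im ∂_{k+1}:

  H_0: rank C_0 − rank ∂_1 = 6 − 5 = 1, and the invariant factors of ∂_1 are all 1, so H_0 = Z.
  H_1: rank ker ∂_1 − rank ∂_2 = (12 − 5) − 7 = 0, and the invariant factors of ∂_2 are all 1, so H_1 = 0.
  H_2: rank ker ∂_2 − rank ∂_3 = (8 − 7) − 0 = 1, and there is no ∂_3, so H_2 = Z.

H_0 = Z,  H_1 = 0,  H_2 = Z.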